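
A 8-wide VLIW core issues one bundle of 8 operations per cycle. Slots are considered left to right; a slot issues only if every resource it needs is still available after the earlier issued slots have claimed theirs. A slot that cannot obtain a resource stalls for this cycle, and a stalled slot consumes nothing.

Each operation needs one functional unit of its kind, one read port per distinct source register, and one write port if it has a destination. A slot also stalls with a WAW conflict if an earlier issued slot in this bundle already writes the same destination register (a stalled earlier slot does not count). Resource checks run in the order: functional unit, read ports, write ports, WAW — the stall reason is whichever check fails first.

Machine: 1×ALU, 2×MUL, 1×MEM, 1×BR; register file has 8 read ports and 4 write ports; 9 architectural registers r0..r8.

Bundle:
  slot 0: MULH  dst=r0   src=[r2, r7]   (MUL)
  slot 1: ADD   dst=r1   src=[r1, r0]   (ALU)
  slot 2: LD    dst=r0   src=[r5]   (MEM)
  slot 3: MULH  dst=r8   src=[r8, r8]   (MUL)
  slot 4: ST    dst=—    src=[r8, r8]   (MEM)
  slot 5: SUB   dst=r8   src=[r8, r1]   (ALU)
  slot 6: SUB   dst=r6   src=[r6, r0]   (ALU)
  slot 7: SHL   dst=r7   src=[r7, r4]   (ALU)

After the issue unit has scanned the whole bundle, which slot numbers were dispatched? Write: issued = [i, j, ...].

issued = [0, 1, 3, 4]

[0] MUL needs rd=2 wr=1: ok; after: ALU=1 MUL=1 MEM=1 BR=1, R=6, W=3
[1] ALU needs rd=2 wr=1: ok; after: ALU=0 MUL=1 MEM=1 BR=1, R=4, W=2
[2] MEM needs rd=1 wr=1: WAW; after: ALU=0 MUL=1 MEM=1 BR=1, R=4, W=2
[3] MUL needs rd=1 wr=1: ok; after: ALU=0 MUL=0 MEM=1 BR=1, R=3, W=1
[4] MEM needs rd=1 wr=0: ok; after: ALU=0 MUL=0 MEM=0 BR=1, R=2, W=1
[5] ALU needs rd=2 wr=1: FU; after: ALU=0 MUL=0 MEM=0 BR=1, R=2, W=1
[6] ALU needs rd=2 wr=1: FU; after: ALU=0 MUL=0 MEM=0 BR=1, R=2, W=1
[7] ALU needs rd=2 wr=1: FU; after: ALU=0 MUL=0 MEM=0 BR=1, R=2, W=1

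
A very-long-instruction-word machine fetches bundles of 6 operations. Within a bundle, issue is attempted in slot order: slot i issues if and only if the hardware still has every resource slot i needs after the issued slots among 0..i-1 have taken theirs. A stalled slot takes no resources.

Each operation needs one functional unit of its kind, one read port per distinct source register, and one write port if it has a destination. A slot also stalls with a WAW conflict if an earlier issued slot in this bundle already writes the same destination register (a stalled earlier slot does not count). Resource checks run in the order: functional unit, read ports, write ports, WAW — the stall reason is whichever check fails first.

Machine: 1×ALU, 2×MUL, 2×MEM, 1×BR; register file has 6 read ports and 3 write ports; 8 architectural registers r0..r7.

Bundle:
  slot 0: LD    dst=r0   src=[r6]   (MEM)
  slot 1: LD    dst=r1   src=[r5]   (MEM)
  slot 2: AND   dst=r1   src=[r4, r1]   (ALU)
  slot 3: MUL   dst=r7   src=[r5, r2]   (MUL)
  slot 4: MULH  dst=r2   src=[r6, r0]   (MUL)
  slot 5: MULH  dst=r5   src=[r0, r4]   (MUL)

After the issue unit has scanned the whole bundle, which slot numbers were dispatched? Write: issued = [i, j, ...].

issued = [0, 1, 3]

(0) want 1×MEM +1rd +1wr — yes → AL1|MU2|ME1|BR1|rd5|wr2
(1) want 1×MEM +1rd +1wr — yes → AL1|MU2|ME0|BR1|rd4|wr1
(2) want 1×ALU +2rd +1wr — WAW → AL1|MU2|ME0|BR1|rd4|wr1
(3) want 1×MUL +2rd +1wr — yes → AL1|MU1|ME0|BR1|rd2|wr0
(4) want 1×MUL +2rd +1wr — WR_PORT → AL1|MU1|ME0|BR1|rd2|wr0
(5) want 1×MUL +2rd +1wr — WR_PORT → AL1|MU1|ME0|BR1|rd2|wr0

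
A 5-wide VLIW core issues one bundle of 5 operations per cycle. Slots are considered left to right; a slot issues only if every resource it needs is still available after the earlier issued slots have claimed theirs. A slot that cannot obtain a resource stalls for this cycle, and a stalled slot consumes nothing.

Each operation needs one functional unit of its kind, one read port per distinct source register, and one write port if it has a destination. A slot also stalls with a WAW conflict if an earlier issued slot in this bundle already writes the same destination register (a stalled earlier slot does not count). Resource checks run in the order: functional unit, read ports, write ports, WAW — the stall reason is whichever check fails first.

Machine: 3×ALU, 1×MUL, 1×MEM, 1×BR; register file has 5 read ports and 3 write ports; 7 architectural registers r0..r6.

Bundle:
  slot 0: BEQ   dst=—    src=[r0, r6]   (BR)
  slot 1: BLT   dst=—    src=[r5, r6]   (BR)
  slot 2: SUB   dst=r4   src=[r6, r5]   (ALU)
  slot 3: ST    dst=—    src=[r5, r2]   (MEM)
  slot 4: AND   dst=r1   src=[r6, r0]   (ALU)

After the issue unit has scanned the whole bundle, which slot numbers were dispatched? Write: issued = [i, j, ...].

issued = [0, 2]

(0) want 1×BR +2rd +0wr — yes → AL3|MU1|ME1|BR0|rd3|wr3
(1) want 1×BR +2rd +0wr — FU → AL3|MU1|ME1|BR0|rd3|wr3
(2) want 1×ALU +2rd +1wr — yes → AL2|MU1|ME1|BR0|rd1|wr2
(3) want 1×MEM +2rd +0wr — RD_PORT → AL2|MU1|ME1|BR0|rd1|wr2
(4) want 1×ALU +2rd +1wr — RD_PORT → AL2|MU1|ME1|BR0|rd1|wr2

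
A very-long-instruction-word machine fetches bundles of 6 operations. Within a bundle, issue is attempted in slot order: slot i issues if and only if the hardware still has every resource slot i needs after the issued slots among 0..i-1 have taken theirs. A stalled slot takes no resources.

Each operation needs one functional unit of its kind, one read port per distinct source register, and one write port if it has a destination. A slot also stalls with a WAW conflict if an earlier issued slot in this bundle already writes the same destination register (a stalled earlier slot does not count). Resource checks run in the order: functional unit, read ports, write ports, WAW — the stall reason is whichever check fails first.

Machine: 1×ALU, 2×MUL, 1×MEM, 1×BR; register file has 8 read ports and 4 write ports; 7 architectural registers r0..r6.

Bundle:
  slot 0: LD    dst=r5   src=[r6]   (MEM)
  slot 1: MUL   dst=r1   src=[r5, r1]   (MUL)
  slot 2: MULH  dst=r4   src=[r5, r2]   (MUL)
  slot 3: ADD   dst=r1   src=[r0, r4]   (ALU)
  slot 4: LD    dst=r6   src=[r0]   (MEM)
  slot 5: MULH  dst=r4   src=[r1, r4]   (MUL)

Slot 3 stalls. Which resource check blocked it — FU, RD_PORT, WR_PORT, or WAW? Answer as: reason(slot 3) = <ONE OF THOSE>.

reason(slot 3) = WAW

slot 0 (MEM): ISSUE — free A1,Mu2,Ld0,B1 rp7 wp3
slot 1 (MUL): ISSUE — free A1,Mu1,Ld0,B1 rp5 wp2
slot 2 (MUL): ISSUE — free A1,Mu0,Ld0,B1 rp3 wp1
slot 3 (ALU): stall WAW — free A1,Mu0,Ld0,B1 rp3 wp1
slot 4 (MEM): stall FU — free A1,Mu0,Ld0,B1 rp3 wp1
slot 5 (MUL): stall FU — free A1,Mu0,Ld0,B1 rp3 wp1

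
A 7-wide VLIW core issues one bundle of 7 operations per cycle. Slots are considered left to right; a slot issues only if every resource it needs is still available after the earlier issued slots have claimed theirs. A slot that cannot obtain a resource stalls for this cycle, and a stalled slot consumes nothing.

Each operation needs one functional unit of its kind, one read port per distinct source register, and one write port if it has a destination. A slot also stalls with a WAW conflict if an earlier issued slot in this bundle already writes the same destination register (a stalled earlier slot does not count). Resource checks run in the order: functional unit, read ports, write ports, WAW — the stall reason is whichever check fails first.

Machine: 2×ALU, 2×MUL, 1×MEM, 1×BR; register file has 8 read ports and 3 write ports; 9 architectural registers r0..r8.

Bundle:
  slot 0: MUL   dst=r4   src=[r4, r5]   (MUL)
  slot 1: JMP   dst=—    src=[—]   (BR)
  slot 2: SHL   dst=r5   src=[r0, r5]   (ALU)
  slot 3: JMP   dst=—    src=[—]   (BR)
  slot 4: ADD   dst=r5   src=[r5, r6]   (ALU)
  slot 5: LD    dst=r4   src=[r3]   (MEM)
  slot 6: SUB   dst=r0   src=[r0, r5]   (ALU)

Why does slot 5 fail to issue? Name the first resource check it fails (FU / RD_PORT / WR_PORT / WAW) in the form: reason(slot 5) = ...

reason(slot 5) = WAW

#0 MUL src=r4,r5 dispatched  <A:2 Mu:1 Ld:1 B:1 rd:6 wr:2>
#1 BR src=- dispatched  <A:2 Mu:1 Ld:1 B:0 rd:6 wr:2>
#2 ALU src=r0,r5 dispatched  <A:1 Mu:1 Ld:1 B:0 rd:4 wr:1>
#3 BR src=- held:FU  <A:1 Mu:1 Ld:1 B:0 rd:4 wr:1>
#4 ALU src=r5,r6 held:WAW  <A:1 Mu:1 Ld:1 B:0 rd:4 wr:1>
#5 MEM src=r3 held:WAW  <A:1 Mu:1 Ld:1 B:0 rd:4 wr:1>
#6 ALU src=r0,r5 dispatched  <A:0 Mu:1 Ld:1 B:0 rd:2 wr:0>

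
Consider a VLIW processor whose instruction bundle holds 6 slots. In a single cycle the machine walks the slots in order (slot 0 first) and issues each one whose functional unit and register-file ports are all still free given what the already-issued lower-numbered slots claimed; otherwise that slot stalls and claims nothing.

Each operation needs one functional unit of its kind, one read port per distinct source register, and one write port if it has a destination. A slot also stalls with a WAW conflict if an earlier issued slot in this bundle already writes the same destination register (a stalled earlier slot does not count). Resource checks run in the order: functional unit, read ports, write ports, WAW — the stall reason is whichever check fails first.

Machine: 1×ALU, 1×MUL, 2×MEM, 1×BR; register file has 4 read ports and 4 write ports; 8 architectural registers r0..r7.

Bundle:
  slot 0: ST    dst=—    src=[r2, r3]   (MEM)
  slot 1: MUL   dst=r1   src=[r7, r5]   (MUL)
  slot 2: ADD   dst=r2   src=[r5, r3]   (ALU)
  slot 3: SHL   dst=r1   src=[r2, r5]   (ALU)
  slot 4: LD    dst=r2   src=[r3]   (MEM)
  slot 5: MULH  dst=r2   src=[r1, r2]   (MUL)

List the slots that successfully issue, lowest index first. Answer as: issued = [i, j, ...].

issued = [0, 1]

slot 0 (MEM): ISSUE — free A1,Mu1,Ld1,B1 rp2 wp4
slot 1 (MUL): ISSUE — free A1,Mu0,Ld1,B1 rp0 wp3
slot 2 (ALU): stall RD_PORT — free A1,Mu0,Ld1,B1 rp0 wp3
slot 3 (ALU): stall RD_PORT — free A1,Mu0,Ld1,B1 rp0 wp3
slot 4 (MEM): stall RD_PORT — free A1,Mu0,Ld1,B1 rp0 wp3
slot 5 (MUL): stall FU — free A1,Mu0,Ld1,B1 rp0 wp3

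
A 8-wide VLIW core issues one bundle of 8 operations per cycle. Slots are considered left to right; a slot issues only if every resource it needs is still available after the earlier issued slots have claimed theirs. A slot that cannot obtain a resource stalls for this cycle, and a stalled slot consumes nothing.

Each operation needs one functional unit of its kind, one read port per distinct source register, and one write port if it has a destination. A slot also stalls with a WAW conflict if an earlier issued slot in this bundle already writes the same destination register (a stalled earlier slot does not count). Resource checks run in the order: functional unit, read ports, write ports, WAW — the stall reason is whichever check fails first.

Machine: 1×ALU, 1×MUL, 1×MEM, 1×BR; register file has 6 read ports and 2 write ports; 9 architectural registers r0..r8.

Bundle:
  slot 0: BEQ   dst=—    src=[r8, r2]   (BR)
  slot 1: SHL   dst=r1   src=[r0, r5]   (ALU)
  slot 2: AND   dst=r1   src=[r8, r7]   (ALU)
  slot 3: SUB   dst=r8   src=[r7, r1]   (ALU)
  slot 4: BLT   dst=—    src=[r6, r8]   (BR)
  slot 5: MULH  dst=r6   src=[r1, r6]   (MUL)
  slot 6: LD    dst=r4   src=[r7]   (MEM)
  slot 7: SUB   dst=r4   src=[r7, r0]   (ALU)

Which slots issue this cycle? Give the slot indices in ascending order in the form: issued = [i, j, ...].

#0 BR src=r8,r2 dispatched  <A:1 Mu:1 Ld:1 B:0 rd:4 wr:2>
#1 ALU src=r0,r5 dispatched  <A:0 Mu:1 Ld:1 B:0 rd:2 wr:1>
#2 ALU src=r8,r7 held:FU  <A:0 Mu:1 Ld:1 B:0 rd:2 wr:1>
#3 ALU src=r7,r1 held:FU  <A:0 Mu:1 Ld:1 B:0 rd:2 wr:1>
#4 BR src=r6,r8 held:FU  <A:0 Mu:1 Ld:1 B:0 rd:2 wr:1>
#5 MUL src=r1,r6 dispatched  <A:0 Mu:0 Ld:1 B:0 rd:0 wr:0>
#6 MEM src=r7 held:RD_PORT  <A:0 Mu:0 Ld:1 B:0 rd:0 wr:0>
#7 ALU src=r7,r0 held:FU  <A:0 Mu:0 Ld:1 B:0 rd:0 wr:0>

issued = [0, 1, 5]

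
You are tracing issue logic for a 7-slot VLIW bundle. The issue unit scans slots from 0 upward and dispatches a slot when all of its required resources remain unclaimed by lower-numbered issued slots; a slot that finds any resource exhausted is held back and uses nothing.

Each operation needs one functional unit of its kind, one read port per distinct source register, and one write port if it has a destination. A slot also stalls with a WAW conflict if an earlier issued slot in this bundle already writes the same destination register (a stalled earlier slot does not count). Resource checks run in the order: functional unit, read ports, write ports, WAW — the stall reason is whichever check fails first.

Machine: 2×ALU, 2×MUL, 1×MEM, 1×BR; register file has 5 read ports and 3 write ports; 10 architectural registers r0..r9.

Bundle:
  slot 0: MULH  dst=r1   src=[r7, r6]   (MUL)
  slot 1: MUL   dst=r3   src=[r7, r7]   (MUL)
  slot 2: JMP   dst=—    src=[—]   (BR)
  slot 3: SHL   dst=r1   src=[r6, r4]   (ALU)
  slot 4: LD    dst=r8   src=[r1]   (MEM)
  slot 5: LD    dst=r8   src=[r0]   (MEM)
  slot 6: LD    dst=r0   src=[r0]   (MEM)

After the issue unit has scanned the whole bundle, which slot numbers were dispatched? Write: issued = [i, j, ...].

issued = [0, 1, 2, 4]

[0] MUL needs rd=2 wr=1: ok; after: ALU=2 MUL=1 MEM=1 BR=1, R=3, W=2
[1] MUL needs rd=1 wr=1: ok; after: ALU=2 MUL=0 MEM=1 BR=1, R=2, W=1
[2] BR needs rd=0 wr=0: ok; after: ALU=2 MUL=0 MEM=1 BR=0, R=2, W=1
[3] ALU needs rd=2 wr=1: WAW; after: ALU=2 MUL=0 MEM=1 BR=0, R=2, W=1
[4] MEM needs rd=1 wr=1: ok; after: ALU=2 MUL=0 MEM=0 BR=0, R=1, W=0
[5] MEM needs rd=1 wr=1: FU; after: ALU=2 MUL=0 MEM=0 BR=0, R=1, W=0
[6] MEM needs rd=1 wr=1: FU; after: ALU=2 MUL=0 MEM=0 BR=0, R=1, W=0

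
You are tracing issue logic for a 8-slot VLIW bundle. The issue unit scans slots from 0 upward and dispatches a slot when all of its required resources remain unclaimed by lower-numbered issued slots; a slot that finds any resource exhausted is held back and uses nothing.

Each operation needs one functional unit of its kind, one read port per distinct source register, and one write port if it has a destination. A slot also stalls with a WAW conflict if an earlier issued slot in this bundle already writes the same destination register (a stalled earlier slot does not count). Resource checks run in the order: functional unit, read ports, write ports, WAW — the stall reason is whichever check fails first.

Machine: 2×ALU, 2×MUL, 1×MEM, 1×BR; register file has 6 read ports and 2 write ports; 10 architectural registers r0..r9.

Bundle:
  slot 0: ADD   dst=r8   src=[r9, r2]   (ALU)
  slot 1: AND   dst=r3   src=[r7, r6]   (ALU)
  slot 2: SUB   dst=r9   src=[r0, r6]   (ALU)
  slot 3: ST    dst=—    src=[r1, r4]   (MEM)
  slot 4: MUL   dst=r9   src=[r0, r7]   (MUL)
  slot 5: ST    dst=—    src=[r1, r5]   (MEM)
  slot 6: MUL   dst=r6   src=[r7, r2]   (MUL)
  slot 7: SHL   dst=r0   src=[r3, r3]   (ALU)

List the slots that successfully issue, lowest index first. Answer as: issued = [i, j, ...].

issued = [0, 1, 3]

  0. ALU→r8 ⇒ go  {1A/2Mu/1Ld/1B | 4r 1w}
  1. ALU→r3 ⇒ go  {0A/2Mu/1Ld/1B | 2r 0w}
  2. ALU→r9 ⇒ no(FU)  {0A/2Mu/1Ld/1B | 2r 0w}
  3. MEM ⇒ go  {0A/2Mu/0Ld/1B | 0r 0w}
  4. MUL→r9 ⇒ no(RD_PORT)  {0A/2Mu/0Ld/1B | 0r 0w}
  5. MEM ⇒ no(FU)  {0A/2Mu/0Ld/1B | 0r 0w}
  6. MUL→r6 ⇒ no(RD_PORT)  {0A/2Mu/0Ld/1B | 0r 0w}
  7. ALU→r0 ⇒ no(FU)  {0A/2Mu/0Ld/1B | 0r 0w}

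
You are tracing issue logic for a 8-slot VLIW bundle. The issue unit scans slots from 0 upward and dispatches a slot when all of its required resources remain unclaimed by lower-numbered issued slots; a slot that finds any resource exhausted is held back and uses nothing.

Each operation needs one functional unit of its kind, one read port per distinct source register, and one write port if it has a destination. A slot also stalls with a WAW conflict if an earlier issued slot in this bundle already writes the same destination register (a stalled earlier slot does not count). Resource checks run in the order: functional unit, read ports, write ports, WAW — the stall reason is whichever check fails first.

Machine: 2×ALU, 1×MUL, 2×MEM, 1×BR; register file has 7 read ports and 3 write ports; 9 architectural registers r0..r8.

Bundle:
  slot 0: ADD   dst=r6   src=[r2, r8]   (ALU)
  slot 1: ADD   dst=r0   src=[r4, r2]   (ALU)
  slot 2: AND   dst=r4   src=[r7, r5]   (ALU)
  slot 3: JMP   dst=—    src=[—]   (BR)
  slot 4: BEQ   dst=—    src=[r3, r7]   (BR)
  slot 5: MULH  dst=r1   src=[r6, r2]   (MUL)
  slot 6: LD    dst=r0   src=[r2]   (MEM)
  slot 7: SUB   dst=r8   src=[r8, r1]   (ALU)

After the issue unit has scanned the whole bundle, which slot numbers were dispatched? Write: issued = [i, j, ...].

issued = [0, 1, 3, 5]

[0] ALU needs rd=2 wr=1: ok; after: ALU=1 MUL=1 MEM=2 BR=1, R=5, W=2
[1] ALU needs rd=2 wr=1: ok; after: ALU=0 MUL=1 MEM=2 BR=1, R=3, W=1
[2] ALU needs rd=2 wr=1: FU; after: ALU=0 MUL=1 MEM=2 BR=1, R=3, W=1
[3] BR needs rd=0 wr=0: ok; after: ALU=0 MUL=1 MEM=2 BR=0, R=3, W=1
[4] BR needs rd=2 wr=0: FU; after: ALU=0 MUL=1 MEM=2 BR=0, R=3, W=1
[5] MUL needs rd=2 wr=1: ok; after: ALU=0 MUL=0 MEM=2 BR=0, R=1, W=0
[6] MEM needs rd=1 wr=1: WR_PORT; after: ALU=0 MUL=0 MEM=2 BR=0, R=1, W=0
[7] ALU needs rd=2 wr=1: FU; after: ALU=0 MUL=0 MEM=2 BR=0, R=1, W=0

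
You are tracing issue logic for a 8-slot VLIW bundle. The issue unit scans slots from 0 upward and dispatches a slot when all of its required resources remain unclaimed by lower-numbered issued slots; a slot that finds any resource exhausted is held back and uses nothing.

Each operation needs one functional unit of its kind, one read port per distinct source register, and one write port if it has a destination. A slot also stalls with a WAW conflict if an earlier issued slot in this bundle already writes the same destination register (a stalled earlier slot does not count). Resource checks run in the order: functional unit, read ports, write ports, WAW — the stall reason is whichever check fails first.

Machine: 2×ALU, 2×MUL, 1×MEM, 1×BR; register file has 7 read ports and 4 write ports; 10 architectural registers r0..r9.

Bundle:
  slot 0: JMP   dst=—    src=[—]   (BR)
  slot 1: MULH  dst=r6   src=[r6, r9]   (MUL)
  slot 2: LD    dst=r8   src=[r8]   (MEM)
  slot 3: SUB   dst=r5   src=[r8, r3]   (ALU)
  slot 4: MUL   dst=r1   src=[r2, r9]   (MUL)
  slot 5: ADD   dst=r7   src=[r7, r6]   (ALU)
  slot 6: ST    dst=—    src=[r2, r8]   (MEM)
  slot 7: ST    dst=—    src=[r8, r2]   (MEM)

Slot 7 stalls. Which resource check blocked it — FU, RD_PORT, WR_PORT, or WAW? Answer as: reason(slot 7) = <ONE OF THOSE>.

slot 0 (BR): ISSUE — free A2,Mu2,Ld1,B0 rp7 wp4
slot 1 (MUL): ISSUE — free A2,Mu1,Ld1,B0 rp5 wp3
slot 2 (MEM): ISSUE — free A2,Mu1,Ld0,B0 rp4 wp2
slot 3 (ALU): ISSUE — free A1,Mu1,Ld0,B0 rp2 wp1
slot 4 (MUL): ISSUE — free A1,Mu0,Ld0,B0 rp0 wp0
slot 5 (ALU): stall RD_PORT — free A1,Mu0,Ld0,B0 rp0 wp0
slot 6 (MEM): stall FU — free A1,Mu0,Ld0,B0 rp0 wp0
slot 7 (MEM): stall FU — free A1,Mu0,Ld0,B0 rp0 wp0

reason(slot 7) = FU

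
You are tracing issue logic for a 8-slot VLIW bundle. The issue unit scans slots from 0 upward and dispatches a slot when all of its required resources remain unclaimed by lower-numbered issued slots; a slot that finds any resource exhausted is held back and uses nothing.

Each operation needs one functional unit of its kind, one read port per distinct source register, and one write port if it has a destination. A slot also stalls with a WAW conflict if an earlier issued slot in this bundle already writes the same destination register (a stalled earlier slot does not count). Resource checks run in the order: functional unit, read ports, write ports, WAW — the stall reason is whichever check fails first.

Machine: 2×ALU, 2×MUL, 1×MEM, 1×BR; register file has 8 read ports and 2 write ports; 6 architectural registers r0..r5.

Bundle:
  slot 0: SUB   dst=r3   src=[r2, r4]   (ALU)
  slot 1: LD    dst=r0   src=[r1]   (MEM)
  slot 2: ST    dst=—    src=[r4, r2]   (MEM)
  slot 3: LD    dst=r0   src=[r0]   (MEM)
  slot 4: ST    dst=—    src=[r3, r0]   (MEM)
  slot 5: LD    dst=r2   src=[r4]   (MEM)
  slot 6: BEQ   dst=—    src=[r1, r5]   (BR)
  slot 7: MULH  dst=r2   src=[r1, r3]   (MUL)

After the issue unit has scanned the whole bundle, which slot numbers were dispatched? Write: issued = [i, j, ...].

#0 ALU src=r2,r4 dispatched  <A:1 Mu:2 Ld:1 B:1 rd:6 wr:1>
#1 MEM src=r1 dispatched  <A:1 Mu:2 Ld:0 B:1 rd:5 wr:0>
#2 MEM src=r4,r2 held:FU  <A:1 Mu:2 Ld:0 B:1 rd:5 wr:0>
#3 MEM src=r0 held:FU  <A:1 Mu:2 Ld:0 B:1 rd:5 wr:0>
#4 MEM src=r3,r0 held:FU  <A:1 Mu:2 Ld:0 B:1 rd:5 wr:0>
#5 MEM src=r4 held:FU  <A:1 Mu:2 Ld:0 B:1 rd:5 wr:0>
#6 BR src=r1,r5 dispatched  <A:1 Mu:2 Ld:0 B:0 rd:3 wr:0>
#7 MUL src=r1,r3 held:WR_PORT  <A:1 Mu:2 Ld:0 B:0 rd:3 wr:0>

issued = [0, 1, 6]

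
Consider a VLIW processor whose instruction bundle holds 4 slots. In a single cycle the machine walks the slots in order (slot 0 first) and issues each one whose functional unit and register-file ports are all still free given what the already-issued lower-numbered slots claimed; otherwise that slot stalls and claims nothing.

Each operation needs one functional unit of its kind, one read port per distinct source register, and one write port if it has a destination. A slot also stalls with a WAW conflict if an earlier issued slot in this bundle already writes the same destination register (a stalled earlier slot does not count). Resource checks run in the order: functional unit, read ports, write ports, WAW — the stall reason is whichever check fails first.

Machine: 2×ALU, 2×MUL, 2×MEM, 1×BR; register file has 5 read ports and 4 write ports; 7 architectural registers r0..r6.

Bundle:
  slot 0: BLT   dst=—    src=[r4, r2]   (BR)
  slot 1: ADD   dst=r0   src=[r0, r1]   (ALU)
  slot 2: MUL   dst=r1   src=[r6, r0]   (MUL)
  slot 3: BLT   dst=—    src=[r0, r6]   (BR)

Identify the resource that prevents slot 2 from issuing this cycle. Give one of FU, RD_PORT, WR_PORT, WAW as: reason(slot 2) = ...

  0. BR ⇒ go  {2A/2Mu/2Ld/0B | 3r 4w}
  1. ALU→r0 ⇒ go  {1A/2Mu/2Ld/0B | 1r 3w}
  2. MUL→r1 ⇒ no(RD_PORT)  {1A/2Mu/2Ld/0B | 1r 3w}
  3. BR ⇒ no(FU)  {1A/2Mu/2Ld/0B | 1r 3w}

reason(slot 2) = RD_PORT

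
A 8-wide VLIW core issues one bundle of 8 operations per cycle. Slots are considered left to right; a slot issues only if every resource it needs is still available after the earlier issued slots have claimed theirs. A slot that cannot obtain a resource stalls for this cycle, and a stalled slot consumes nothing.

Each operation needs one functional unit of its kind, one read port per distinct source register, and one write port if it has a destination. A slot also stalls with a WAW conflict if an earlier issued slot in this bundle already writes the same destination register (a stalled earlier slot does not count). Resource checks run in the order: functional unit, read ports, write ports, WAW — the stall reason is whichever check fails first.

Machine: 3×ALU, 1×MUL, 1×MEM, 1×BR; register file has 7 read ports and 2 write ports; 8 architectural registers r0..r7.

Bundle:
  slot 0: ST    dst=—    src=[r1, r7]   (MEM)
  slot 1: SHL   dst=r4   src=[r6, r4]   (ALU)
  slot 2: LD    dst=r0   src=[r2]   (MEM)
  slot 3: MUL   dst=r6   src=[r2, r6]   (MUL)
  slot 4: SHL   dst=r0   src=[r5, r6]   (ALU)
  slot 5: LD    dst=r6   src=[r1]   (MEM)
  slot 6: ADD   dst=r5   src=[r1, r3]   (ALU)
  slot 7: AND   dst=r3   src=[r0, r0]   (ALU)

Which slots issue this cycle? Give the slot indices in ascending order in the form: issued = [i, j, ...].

issued = [0, 1, 3]

#0 MEM src=r1,r7 dispatched  <A:3 Mu:1 Ld:0 B:1 rd:5 wr:2>
#1 ALU src=r6,r4 dispatched  <A:2 Mu:1 Ld:0 B:1 rd:3 wr:1>
#2 MEM src=r2 held:FU  <A:2 Mu:1 Ld:0 B:1 rd:3 wr:1>
#3 MUL src=r2,r6 dispatched  <A:2 Mu:0 Ld:0 B:1 rd:1 wr:0>
#4 ALU src=r5,r6 held:RD_PORT  <A:2 Mu:0 Ld:0 B:1 rd:1 wr:0>
#5 MEM src=r1 held:FU  <A:2 Mu:0 Ld:0 B:1 rd:1 wr:0>
#6 ALU src=r1,r3 held:RD_PORT  <A:2 Mu:0 Ld:0 B:1 rd:1 wr:0>
#7 ALU src=r0,r0 held:WR_PORT  <A:2 Mu:0 Ld:0 B:1 rd:1 wr:0>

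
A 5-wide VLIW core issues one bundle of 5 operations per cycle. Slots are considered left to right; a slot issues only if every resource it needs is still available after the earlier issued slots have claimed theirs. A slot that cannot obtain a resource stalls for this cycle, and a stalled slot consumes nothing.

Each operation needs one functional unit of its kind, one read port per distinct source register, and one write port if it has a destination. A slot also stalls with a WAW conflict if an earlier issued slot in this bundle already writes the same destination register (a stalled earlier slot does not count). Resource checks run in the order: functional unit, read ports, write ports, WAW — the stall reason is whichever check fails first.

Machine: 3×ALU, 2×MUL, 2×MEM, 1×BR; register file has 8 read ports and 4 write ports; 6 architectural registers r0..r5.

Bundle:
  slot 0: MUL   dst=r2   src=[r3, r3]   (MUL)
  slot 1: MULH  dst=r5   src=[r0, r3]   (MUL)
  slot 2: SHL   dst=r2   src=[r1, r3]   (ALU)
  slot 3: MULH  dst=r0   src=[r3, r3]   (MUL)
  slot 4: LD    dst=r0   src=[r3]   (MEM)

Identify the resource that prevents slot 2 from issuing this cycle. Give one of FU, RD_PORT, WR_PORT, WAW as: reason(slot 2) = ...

reason(slot 2) = WAW

(0) want 1×MUL +1rd +1wr — yes → AL3|MU1|ME2|BR1|rd7|wr3
(1) want 1×MUL +2rd +1wr — yes → AL3|MU0|ME2|BR1|rd5|wr2
(2) want 1×ALU +2rd +1wr — WAW → AL3|MU0|ME2|BR1|rd5|wr2
(3) want 1×MUL +1rd +1wr — FU → AL3|MU0|ME2|BR1|rd5|wr2
(4) want 1×MEM +1rd +1wr — yes → AL3|MU0|ME1|BR1|rd4|wr1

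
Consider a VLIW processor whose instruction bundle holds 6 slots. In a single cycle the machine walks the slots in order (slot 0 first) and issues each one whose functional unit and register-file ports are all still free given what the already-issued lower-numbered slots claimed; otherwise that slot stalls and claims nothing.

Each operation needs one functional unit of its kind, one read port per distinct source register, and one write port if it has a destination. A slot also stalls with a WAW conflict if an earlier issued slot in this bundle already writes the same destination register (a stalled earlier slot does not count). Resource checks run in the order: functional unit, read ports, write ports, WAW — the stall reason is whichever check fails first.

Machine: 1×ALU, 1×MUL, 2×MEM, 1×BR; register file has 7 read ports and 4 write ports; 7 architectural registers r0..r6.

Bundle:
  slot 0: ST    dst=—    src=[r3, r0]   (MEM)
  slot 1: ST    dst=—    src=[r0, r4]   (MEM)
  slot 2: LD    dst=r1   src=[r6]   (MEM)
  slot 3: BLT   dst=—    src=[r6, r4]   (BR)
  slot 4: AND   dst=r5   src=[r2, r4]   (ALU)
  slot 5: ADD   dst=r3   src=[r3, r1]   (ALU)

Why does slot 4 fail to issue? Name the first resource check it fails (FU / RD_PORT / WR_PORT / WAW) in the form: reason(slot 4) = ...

#0 MEM src=r3,r0 dispatched  <A:1 Mu:1 Ld:1 B:1 rd:5 wr:4>
#1 MEM src=r0,r4 dispatched  <A:1 Mu:1 Ld:0 B:1 rd:3 wr:4>
#2 MEM src=r6 held:FU  <A:1 Mu:1 Ld:0 B:1 rd:3 wr:4>
#3 BR src=r6,r4 dispatched  <A:1 Mu:1 Ld:0 B:0 rd:1 wr:4>
#4 ALU src=r2,r4 held:RD_PORT  <A:1 Mu:1 Ld:0 B:0 rd:1 wr:4>
#5 ALU src=r3,r1 held:RD_PORT  <A:1 Mu:1 Ld:0 B:0 rd:1 wr:4>

reason(slot 4) = RD_PORT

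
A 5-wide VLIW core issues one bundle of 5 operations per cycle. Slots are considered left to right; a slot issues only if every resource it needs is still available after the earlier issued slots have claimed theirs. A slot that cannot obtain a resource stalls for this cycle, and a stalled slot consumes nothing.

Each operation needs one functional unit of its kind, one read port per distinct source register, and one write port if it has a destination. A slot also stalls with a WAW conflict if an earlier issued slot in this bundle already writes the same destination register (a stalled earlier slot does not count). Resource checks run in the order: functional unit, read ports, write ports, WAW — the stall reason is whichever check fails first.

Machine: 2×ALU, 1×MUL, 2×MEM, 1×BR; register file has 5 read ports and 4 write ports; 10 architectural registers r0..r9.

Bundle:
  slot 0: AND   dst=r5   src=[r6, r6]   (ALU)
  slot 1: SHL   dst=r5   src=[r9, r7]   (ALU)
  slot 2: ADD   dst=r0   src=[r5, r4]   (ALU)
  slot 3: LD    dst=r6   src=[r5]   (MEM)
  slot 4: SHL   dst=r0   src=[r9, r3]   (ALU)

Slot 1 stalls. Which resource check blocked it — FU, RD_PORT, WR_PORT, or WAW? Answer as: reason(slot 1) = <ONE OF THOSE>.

[0] ALU needs rd=1 wr=1: ok; after: ALU=1 MUL=1 MEM=2 BR=1, R=4, W=3
[1] ALU needs rd=2 wr=1: WAW; after: ALU=1 MUL=1 MEM=2 BR=1, R=4, W=3
[2] ALU needs rd=2 wr=1: ok; after: ALU=0 MUL=1 MEM=2 BR=1, R=2, W=2
[3] MEM needs rd=1 wr=1: ok; after: ALU=0 MUL=1 MEM=1 BR=1, R=1, W=1
[4] ALU needs rd=2 wr=1: FU; after: ALU=0 MUL=1 MEM=1 BR=1, R=1, W=1

reason(slot 1) = WAW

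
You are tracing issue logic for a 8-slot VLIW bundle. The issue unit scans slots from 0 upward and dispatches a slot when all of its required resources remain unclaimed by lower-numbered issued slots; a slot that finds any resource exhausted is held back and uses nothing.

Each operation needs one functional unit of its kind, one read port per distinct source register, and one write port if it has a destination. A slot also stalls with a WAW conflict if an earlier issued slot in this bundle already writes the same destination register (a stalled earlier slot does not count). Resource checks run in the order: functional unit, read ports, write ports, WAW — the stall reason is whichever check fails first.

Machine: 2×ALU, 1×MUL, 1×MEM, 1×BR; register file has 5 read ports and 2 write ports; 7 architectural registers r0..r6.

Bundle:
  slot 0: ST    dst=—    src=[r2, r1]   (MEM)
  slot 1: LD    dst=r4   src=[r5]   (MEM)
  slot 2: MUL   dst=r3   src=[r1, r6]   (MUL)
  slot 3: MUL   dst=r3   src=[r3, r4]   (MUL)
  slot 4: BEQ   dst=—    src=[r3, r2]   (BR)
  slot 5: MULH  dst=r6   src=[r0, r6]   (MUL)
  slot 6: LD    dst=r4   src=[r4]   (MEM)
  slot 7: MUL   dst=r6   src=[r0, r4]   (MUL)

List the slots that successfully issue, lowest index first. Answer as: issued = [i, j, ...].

#0 MEM src=r2,r1 dispatched  <A:2 Mu:1 Ld:0 B:1 rd:3 wr:2>
#1 MEM src=r5 held:FU  <A:2 Mu:1 Ld:0 B:1 rd:3 wr:2>
#2 MUL src=r1,r6 dispatched  <A:2 Mu:0 Ld:0 B:1 rd:1 wr:1>
#3 MUL src=r3,r4 held:FU  <A:2 Mu:0 Ld:0 B:1 rd:1 wr:1>
#4 BR src=r3,r2 held:RD_PORT  <A:2 Mu:0 Ld:0 B:1 rd:1 wr:1>
#5 MUL src=r0,r6 held:FU  <A:2 Mu:0 Ld:0 B:1 rd:1 wr:1>
#6 MEM src=r4 held:FU  <A:2 Mu:0 Ld:0 B:1 rd:1 wr:1>
#7 MUL src=r0,r4 held:FU  <A:2 Mu:0 Ld:0 B:1 rd:1 wr:1>

issued = [0, 2]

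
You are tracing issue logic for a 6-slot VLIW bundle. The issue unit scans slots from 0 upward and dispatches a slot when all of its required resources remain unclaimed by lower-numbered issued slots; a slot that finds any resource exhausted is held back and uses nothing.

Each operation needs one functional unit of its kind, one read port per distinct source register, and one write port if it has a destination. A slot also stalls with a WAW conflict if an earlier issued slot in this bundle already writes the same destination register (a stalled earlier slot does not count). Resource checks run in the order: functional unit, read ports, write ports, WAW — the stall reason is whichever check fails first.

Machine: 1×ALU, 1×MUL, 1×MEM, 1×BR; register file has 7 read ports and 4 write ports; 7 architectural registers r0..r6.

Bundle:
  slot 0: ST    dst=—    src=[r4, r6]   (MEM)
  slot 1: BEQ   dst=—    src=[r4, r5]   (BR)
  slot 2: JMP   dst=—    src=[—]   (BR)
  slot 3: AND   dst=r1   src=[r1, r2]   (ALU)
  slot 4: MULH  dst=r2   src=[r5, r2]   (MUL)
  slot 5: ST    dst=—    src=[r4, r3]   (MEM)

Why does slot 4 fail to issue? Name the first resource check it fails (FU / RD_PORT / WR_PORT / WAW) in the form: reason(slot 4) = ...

(0) want 1×MEM +2rd +0wr — yes → AL1|MU1|ME0|BR1|rd5|wr4
(1) want 1×BR +2rd +0wr — yes → AL1|MU1|ME0|BR0|rd3|wr4
(2) want 1×BR +0rd +0wr — FU → AL1|MU1|ME0|BR0|rd3|wr4
(3) want 1×ALU +2rd +1wr — yes → AL0|MU1|ME0|BR0|rd1|wr3
(4) want 1×MUL +2rd +1wr — RD_PORT → AL0|MU1|ME0|BR0|rd1|wr3
(5) want 1×MEM +2rd +0wr — FU → AL0|MU1|ME0|BR0|rd1|wr3

reason(slot 4) = RD_PORT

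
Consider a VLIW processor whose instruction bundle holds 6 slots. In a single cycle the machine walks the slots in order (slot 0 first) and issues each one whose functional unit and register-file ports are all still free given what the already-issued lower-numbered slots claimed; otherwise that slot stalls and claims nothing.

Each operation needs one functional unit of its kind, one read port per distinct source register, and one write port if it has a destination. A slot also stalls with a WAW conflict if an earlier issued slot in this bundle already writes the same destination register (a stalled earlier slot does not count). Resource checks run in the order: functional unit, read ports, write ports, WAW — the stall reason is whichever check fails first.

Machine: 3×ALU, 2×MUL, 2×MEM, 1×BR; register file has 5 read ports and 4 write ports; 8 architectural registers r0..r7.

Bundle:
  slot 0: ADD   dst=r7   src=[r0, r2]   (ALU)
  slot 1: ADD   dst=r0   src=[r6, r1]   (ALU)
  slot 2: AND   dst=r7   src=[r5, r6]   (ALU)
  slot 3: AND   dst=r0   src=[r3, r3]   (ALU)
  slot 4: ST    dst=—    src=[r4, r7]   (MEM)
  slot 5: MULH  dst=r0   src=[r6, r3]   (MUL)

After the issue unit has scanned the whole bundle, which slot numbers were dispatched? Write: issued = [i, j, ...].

issued = [0, 1]

(0) want 1×ALU +2rd +1wr — yes → AL2|MU2|ME2|BR1|rd3|wr3
(1) want 1×ALU +2rd +1wr — yes → AL1|MU2|ME2|BR1|rd1|wr2
(2) want 1×ALU +2rd +1wr — RD_PORT → AL1|MU2|ME2|BR1|rd1|wr2
(3) want 1×ALU +1rd +1wr — WAW → AL1|MU2|ME2|BR1|rd1|wr2
(4) want 1×MEM +2rd +0wr — RD_PORT → AL1|MU2|ME2|BR1|rd1|wr2
(5) want 1×MUL +2rd +1wr — RD_PORT → AL1|MU2|ME2|BR1|rd1|wr2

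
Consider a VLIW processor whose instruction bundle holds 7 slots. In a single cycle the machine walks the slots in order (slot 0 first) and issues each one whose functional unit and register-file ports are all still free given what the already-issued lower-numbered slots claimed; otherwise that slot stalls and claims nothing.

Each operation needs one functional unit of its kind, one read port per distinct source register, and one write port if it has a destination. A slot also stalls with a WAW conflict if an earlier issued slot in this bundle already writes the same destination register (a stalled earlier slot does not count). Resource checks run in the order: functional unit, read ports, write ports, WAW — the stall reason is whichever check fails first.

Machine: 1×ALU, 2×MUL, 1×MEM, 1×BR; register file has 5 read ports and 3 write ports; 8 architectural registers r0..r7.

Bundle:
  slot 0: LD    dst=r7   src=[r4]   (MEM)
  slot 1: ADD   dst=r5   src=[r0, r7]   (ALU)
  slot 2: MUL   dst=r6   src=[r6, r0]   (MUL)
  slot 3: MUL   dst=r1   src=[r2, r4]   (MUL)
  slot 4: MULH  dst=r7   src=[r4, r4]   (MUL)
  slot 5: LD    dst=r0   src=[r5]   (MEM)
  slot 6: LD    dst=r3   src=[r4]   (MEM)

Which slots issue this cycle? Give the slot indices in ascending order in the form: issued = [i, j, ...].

  0. MEM→r7 ⇒ go  {1A/2Mu/0Ld/1B | 4r 2w}
  1. ALU→r5 ⇒ go  {0A/2Mu/0Ld/1B | 2r 1w}
  2. MUL→r6 ⇒ go  {0A/1Mu/0Ld/1B | 0r 0w}
  3. MUL→r1 ⇒ no(RD_PORT)  {0A/1Mu/0Ld/1B | 0r 0w}
  4. MUL→r7 ⇒ no(RD_PORT)  {0A/1Mu/0Ld/1B | 0r 0w}
  5. MEM→r0 ⇒ no(FU)  {0A/1Mu/0Ld/1B | 0r 0w}
  6. MEM→r3 ⇒ no(FU)  {0A/1Mu/0Ld/1B | 0r 0w}

issued = [0, 1, 2]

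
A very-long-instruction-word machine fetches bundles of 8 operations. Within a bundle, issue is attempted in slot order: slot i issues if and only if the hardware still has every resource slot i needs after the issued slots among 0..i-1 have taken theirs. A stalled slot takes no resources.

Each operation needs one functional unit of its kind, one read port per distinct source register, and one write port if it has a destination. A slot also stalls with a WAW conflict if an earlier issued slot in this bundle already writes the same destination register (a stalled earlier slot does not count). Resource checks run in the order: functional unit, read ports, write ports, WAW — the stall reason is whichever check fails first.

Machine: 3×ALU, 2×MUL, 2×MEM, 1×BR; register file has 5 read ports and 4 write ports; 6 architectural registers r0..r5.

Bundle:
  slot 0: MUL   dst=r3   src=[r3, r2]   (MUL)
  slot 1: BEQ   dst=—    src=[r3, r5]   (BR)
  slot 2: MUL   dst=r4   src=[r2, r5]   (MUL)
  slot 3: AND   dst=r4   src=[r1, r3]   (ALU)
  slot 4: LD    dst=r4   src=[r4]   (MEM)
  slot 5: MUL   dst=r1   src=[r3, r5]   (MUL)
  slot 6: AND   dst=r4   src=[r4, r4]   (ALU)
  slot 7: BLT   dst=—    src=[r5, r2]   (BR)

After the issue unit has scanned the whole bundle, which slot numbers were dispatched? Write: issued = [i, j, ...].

issued = [0, 1, 4]

#0 MUL src=r3,r2 dispatched  <A:3 Mu:1 Ld:2 B:1 rd:3 wr:3>
#1 BR src=r3,r5 dispatched  <A:3 Mu:1 Ld:2 B:0 rd:1 wr:3>
#2 MUL src=r2,r5 held:RD_PORT  <A:3 Mu:1 Ld:2 B:0 rd:1 wr:3>
#3 ALU src=r1,r3 held:RD_PORT  <A:3 Mu:1 Ld:2 B:0 rd:1 wr:3>
#4 MEM src=r4 dispatched  <A:3 Mu:1 Ld:1 B:0 rd:0 wr:2>
#5 MUL src=r3,r5 held:RD_PORT  <A:3 Mu:1 Ld:1 B:0 rd:0 wr:2>
#6 ALU src=r4,r4 held:RD_PORT  <A:3 Mu:1 Ld:1 B:0 rd:0 wr:2>
#7 BR src=r5,r2 held:FU  <A:3 Mu:1 Ld:1 B:0 rd:0 wr:2>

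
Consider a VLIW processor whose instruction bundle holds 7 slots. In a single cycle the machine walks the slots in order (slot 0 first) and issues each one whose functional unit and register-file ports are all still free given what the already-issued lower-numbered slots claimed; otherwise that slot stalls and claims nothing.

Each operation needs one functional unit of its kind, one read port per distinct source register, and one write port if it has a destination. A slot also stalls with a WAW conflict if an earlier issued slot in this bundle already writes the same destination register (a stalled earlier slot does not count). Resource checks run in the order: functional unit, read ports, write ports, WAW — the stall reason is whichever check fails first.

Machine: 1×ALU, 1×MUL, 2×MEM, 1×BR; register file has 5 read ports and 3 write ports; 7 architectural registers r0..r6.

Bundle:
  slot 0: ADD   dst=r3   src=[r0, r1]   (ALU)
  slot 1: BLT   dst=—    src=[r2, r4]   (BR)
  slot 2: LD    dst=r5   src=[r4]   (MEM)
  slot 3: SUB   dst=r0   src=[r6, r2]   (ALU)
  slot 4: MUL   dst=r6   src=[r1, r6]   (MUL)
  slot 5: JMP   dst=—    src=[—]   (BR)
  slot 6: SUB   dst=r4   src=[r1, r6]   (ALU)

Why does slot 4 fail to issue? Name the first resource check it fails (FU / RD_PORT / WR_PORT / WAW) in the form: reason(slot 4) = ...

reason(slot 4) = RD_PORT

(0) want 1×ALU +2rd +1wr — yes → AL0|MU1|ME2|BR1|rd3|wr2
(1) want 1×BR +2rd +0wr — yes → AL0|MU1|ME2|BR0|rd1|wr2
(2) want 1×MEM +1rd +1wr — yes → AL0|MU1|ME1|BR0|rd0|wr1
(3) want 1×ALU +2rd +1wr — FU → AL0|MU1|ME1|BR0|rd0|wr1
(4) want 1×MUL +2rd +1wr — RD_PORT → AL0|MU1|ME1|BR0|rd0|wr1
(5) want 1×BR +0rd +0wr — FU → AL0|MU1|ME1|BR0|rd0|wr1
(6) want 1×ALU +2rd +1wr — FU → AL0|MU1|ME1|BR0|rd0|wr1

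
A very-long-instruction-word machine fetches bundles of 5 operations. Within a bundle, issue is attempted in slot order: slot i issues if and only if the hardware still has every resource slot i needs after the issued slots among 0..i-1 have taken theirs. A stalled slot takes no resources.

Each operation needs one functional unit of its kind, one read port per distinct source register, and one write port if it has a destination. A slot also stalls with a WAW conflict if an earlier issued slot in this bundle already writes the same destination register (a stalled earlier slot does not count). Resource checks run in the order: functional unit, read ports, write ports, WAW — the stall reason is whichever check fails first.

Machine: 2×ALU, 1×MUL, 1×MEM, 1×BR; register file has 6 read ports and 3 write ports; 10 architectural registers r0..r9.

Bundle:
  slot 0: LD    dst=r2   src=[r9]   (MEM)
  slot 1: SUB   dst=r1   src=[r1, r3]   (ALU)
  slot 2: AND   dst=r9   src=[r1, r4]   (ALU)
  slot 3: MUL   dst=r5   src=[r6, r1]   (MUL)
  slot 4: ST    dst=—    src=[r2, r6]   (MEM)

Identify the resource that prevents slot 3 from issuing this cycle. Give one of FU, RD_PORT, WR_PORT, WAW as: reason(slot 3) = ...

reason(slot 3) = RD_PORT

(0) want 1×MEM +1rd +1wr — yes → AL2|MU1|ME0|BR1|rd5|wr2
(1) want 1×ALU +2rd +1wr — yes → AL1|MU1|ME0|BR1|rd3|wr1
(2) want 1×ALU +2rd +1wr — yes → AL0|MU1|ME0|BR1|rd1|wr0
(3) want 1×MUL +2rd +1wr — RD_PORT → AL0|MU1|ME0|BR1|rd1|wr0
(4) want 1×MEM +2rd +0wr — FU → AL0|MU1|ME0|BR1|rd1|wr0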